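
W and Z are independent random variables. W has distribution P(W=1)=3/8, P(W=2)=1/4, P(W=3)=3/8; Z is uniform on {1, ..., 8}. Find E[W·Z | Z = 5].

P(Z = 5) = 1/8.
Summing WZ·P(x,y) over outcomes with Z = 5 gives 5/4.
E[W·Z | Z = 5] = (5/4) / (1/8) = 10.

10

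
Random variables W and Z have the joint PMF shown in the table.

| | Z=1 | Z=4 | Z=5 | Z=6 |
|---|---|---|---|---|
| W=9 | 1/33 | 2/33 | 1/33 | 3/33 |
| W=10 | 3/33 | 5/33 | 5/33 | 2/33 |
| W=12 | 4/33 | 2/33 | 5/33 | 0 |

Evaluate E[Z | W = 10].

P(W = 10) = 5/11.
Σ Z·P over the event = 1·(3/33) + 4·(5/33) + 5·(5/33) + 6·(2/33) = 20/11.
E[Z | W = 10] = (20/11) / (5/11) = 4.

4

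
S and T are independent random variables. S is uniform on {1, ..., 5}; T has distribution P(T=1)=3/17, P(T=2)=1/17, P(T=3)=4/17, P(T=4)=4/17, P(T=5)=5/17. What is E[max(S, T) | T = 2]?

P(T = 2) = 1/17.
Summing max(S,T)·P(x,y) over outcomes with T = 2 gives 16/85.
E[max(S, T) | T = 2] = (16/85) / (1/17) = 16/5.

16/5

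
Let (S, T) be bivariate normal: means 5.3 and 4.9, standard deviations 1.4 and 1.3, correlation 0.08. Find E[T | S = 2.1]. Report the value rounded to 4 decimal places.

E[T | S=x] = μ_T + ρ(σ_T/σ_S)(x − μ_S) for jointly normal variables.
E[T | S=2.1] = 4.9 + (0.08)·(1.3/1.4)·(2.1 − (5.3)) = 4.9 + (0.074286)·(-3.2) = 4.6623.

4.6623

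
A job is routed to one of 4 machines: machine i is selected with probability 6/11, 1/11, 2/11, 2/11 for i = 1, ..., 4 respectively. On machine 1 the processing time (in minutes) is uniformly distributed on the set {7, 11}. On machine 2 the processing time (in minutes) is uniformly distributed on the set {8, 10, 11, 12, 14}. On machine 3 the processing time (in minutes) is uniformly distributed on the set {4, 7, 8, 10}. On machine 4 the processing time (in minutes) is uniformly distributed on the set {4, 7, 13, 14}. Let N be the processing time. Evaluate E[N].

197/22

E[N | machine 1] = (7+11)/2 = 9.
E[N | machine 2] = (8+10+11+12+14)/5 = 11.
E[N | machine 3] = (4+7+8+10)/4 = 29/4.
E[N | machine 4] = (4+7+13+14)/4 = 19/2.
By the law of total expectation,
E[N] = (6/11)·(9) + (1/11)·(11) + (2/11)·(29/4) + (2/11)·(19/2) = 197/22.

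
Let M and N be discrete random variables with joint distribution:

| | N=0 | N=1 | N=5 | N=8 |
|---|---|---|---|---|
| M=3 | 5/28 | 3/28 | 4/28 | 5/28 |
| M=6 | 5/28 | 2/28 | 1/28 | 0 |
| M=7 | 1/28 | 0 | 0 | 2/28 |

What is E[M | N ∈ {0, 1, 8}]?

P(N ∈ {0, 1, 8}) = 23/28.
Summing M·P(M=x,N=y) over the conditioning event gives 51/14.
E[M | N ∈ {0, 1, 8}] = (51/14) / (23/28) = 102/23.

102/23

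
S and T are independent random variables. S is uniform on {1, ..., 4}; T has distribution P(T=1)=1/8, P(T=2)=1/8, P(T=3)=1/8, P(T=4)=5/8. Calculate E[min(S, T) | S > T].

5/3

P(S > T) = 3/16.
Summing min(S,T)·P(x,y) over outcomes with S > T gives 5/16.
E[min(S, T) | S > T] = (5/16) / (3/16) = 5/3.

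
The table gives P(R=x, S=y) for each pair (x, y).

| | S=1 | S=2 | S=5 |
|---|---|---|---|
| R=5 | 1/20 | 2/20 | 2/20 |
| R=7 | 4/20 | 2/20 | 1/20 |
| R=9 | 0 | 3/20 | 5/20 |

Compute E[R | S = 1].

P(S = 1) = 1/4.
Σ R·P over the event = 5·(1/20) + 7·(4/20) = 33/20.
E[R | S = 1] = (33/20) / (1/4) = 33/5.

33/5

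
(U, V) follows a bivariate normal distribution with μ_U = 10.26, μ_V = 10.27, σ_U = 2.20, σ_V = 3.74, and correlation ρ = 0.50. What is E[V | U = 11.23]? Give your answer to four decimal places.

For a bivariate normal, E[V | U=x] = μ_V + ρ·(σ_V/σ_U)·(x − μ_U).
E[V | U=11.23] = 10.27 + (0.50)·(3.74/2.20)·(11.23 − (10.26)) = 10.27 + (0.85)·(0.97) = 11.0945.

11.0945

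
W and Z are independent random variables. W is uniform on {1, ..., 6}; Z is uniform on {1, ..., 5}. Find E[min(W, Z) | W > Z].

7/3

P(W > Z) = 1/2.
Summing min(W,Z)·P(x,y) over outcomes with W > Z gives 7/6.
E[min(W, Z) | W > Z] = (7/6) / (1/2) = 7/3.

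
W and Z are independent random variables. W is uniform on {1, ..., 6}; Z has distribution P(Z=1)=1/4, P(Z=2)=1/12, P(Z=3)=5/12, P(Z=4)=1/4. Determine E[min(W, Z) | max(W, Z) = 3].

P(max(W, Z) = 3) = 19/72.
Summing min(W,Z)·P(x,y) over outcomes with max(W, Z) = 3 gives 35/72.
E[min(W, Z) | max(W, Z) = 3] = (35/72) / (19/72) = 35/19.

35/19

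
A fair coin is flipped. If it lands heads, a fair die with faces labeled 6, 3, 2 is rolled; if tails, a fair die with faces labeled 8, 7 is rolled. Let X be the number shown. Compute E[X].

67/12

E[X | heads] = (6+3+2)/3 = 11/3.
E[X | tails] = (8+7)/2 = 15/2.
By the law of total expectation,
E[X] = (1/2)·(11/3) + (1/2)·(15/2) = 67/12.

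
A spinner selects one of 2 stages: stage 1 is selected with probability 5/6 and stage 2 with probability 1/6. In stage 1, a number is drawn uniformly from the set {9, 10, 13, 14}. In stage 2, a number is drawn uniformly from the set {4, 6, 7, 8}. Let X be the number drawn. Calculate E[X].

E[X | stage 1] = (9+10+13+14)/4 = 23/2.
E[X | stage 2] = (4+6+7+8)/4 = 25/4.
By the law of total expectation,
E[X] = (5/6)·(23/2) + (1/6)·(25/4) = 85/8.

85/8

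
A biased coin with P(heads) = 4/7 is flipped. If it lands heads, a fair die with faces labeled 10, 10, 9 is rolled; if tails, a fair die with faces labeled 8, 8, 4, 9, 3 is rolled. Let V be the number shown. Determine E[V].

E[V | heads] = (10+10+9)/3 = 29/3.
E[V | tails] = (8+8+4+9+3)/5 = 32/5.
By the law of total expectation,
E[V] = (4/7)·(29/3) + (3/7)·(32/5) = 124/15.

124/15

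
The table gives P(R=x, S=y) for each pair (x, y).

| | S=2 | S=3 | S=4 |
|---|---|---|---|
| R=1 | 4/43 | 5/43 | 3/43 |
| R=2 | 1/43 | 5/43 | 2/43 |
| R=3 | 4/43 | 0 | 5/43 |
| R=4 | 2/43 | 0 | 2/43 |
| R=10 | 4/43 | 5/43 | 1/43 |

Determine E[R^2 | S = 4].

188/13

P(S = 4) = 13/43.
Σ R^2·P over the event = 1·(3/43) + 4·(2/43) + 9·(5/43) + 16·(2/43) + 100·(1/43) = 188/43.
E[R^2 | S = 4] = (188/43) / (13/43) = 188/13.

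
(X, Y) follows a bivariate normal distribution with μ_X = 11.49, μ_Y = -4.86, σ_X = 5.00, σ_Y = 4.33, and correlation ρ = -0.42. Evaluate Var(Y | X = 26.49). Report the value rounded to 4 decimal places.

Var(Y | X=x) = (1 − ρ²)·σ_Y².
Var(Y | X=26.49) = (4.33)²·(1 − (-0.42)²) = 18.7489·0.8236 = 15.4416.

15.4416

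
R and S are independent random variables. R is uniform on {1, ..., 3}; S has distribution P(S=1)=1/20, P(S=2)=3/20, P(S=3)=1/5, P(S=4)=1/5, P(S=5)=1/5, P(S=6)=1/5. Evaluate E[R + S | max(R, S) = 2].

24/7

P(max(R, S) = 2) = 7/60.
Summing (R+S)·P(x,y) over outcomes with max(R, S) = 2 gives 2/5.
E[R + S | max(R, S) = 2] = (2/5) / (7/60) = 24/7.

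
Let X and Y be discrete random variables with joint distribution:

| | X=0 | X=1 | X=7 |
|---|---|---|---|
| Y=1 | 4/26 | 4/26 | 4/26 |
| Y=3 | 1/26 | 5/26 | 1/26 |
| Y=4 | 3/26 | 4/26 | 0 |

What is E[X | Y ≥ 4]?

4/7

P(Y ≥ 4) = 7/26.
Σ X·P over the event = 0·(3/26) + 1·(4/26) = 2/13.
E[X | Y ≥ 4] = (2/13) / (7/26) = 4/7.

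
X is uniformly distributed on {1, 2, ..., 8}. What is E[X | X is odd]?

4

Given X is odd, X is equally likely to be any of {1, 3, 5, 7}.
E[X | X is odd] = (1 + 3 + 5 + 7) / 4 = 4.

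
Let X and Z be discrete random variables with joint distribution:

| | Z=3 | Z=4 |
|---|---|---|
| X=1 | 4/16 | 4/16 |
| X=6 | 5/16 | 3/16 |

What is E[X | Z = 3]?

P(Z = 3) = 9/16.
Summing X·P(X=x,Z=y) over the conditioning event gives 17/8.
E[X | Z = 3] = (17/8) / (9/16) = 34/9.

34/9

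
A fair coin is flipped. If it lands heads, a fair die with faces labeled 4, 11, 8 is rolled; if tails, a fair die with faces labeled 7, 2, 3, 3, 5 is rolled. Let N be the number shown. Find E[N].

35/6

E[N | heads] = (4+11+8)/3 = 23/3.
E[N | tails] = (7+2+3+3+5)/5 = 4.
By the law of total expectation,
E[N] = (1/2)·(23/3) + (1/2)·(4) = 35/6.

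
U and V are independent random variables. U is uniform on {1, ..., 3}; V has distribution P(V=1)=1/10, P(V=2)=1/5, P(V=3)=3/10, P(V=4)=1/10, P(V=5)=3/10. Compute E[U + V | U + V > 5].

P(U + V > 5) = 7/15.
Summing (U+V)·P(x,y) over outcomes with U + V > 5 gives 47/15.
E[U + V | U + V > 5] = (47/15) / (7/15) = 47/7.

47/7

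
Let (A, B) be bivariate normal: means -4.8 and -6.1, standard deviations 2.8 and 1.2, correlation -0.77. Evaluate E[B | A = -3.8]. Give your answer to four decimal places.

E[B | A=x] = μ_B + ρ(σ_B/σ_A)(x − μ_A) for jointly normal variables.
E[B | A=-3.8] = -6.1 + (-0.77)·(1.2/2.8)·(-3.8 − (-4.8)) = -6.1 + (-0.33)·(1) = -6.4300.

-6.4300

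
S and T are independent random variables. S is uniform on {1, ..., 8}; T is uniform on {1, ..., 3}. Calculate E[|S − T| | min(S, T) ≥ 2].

P(min(S, T) ≥ 2) = 7/12.
Summing |S−T|·P(x,y) over outcomes with min(S, T) ≥ 2 gives 37/24.
E[|S − T| | min(S, T) ≥ 2] = (37/24) / (7/12) = 37/14.

37/14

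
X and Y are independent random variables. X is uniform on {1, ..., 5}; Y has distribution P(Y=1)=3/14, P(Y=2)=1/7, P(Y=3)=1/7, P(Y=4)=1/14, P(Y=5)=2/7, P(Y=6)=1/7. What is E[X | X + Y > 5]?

161/47

P(X + Y > 5) = 47/70.
Summing X·P(x,y) over outcomes with X + Y > 5 gives 23/10.
E[X | X + Y > 5] = (23/10) / (47/70) = 161/47.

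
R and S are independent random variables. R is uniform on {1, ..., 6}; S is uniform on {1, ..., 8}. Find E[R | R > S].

P(R > S) = 5/16.
Summing R·P(x,y) over outcomes with R > S gives 35/24.
E[R | R > S] = (35/24) / (5/16) = 14/3.

14/3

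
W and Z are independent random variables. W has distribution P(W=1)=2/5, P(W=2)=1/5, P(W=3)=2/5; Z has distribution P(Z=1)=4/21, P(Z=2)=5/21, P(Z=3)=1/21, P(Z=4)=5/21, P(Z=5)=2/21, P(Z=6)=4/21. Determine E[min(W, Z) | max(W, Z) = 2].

24/19

P(max(W, Z) = 2) = 19/105.
Summing min(W,Z)·P(x,y) over outcomes with max(W, Z) = 2 gives 8/35.
E[min(W, Z) | max(W, Z) = 2] = (8/35) / (19/105) = 24/19.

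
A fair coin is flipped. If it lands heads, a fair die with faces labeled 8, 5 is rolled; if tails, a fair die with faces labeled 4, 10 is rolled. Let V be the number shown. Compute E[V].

27/4

E[V | heads] = (8+5)/2 = 13/2.
E[V | tails] = (4+10)/2 = 7.
By the law of total expectation,
E[V] = (1/2)·(13/2) + (1/2)·(7) = 27/4.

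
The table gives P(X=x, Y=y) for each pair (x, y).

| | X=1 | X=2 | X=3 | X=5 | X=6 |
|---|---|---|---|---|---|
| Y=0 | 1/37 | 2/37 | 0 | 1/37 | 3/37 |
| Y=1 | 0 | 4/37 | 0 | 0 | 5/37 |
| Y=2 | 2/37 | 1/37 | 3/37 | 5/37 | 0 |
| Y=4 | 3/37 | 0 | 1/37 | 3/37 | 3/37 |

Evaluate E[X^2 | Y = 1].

196/9

P(Y = 1) = 9/37.
Σ X^2·P over the event = 4·(4/37) + 36·(5/37) = 196/37.
E[X^2 | Y = 1] = (196/37) / (9/37) = 196/9.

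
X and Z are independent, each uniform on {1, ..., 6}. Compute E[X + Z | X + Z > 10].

34/3

P(X + Z > 10) = 1/12.
Summing (X+Z)·P(x,y) over outcomes with X + Z > 10 gives 17/18.
E[X + Z | X + Z > 10] = (17/18) / (1/12) = 34/3.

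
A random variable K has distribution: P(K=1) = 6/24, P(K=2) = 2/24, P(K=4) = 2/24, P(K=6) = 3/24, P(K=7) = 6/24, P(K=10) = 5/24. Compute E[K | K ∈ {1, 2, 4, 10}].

68/15

P(K ∈ {1, 2, 4, 10}) = 5/8.
Σ over the event: 1·1/4 + 2·1/12 + 4·1/12 + 10·5/24 = 17/6.
E[K | K ∈ {1, 2, 4, 10}] = (17/6) / (5/8) = 68/15.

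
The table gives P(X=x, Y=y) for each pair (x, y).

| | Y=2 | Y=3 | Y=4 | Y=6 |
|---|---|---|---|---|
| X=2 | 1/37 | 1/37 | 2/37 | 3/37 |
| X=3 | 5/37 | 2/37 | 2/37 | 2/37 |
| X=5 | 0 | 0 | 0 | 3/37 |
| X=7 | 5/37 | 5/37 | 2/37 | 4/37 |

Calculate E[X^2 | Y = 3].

267/8

P(Y = 3) = 8/37.
Summing X^2·P(X=x,Y=y) over the conditioning event gives 267/37.
E[X^2 | Y = 3] = (267/37) / (8/37) = 267/8.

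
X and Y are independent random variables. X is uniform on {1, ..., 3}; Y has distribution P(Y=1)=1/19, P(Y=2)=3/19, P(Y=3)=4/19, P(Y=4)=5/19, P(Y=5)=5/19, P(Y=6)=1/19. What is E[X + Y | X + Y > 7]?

57/7

P(X + Y > 7) = 7/57.
Summing (X+Y)·P(x,y) over outcomes with X + Y > 7 gives 1.
E[X + Y | X + Y > 7] = (1) / (7/57) = 57/7.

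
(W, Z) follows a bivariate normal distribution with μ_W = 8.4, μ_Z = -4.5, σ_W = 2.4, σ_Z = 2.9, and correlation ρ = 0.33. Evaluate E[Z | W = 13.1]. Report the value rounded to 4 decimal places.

-2.6259

For a bivariate normal, E[Z | W=x] = μ_Z + ρ·(σ_Z/σ_W)·(x − μ_W).
E[Z | W=13.1] = -4.5 + (0.33)·(2.9/2.4)·(13.1 − (8.4)) = -4.5 + (0.39875)·(4.7) = -2.6259.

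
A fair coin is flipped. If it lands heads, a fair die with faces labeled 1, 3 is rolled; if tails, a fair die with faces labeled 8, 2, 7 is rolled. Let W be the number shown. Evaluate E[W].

23/6

E[W | heads] = (1+3)/2 = 2.
E[W | tails] = (8+2+7)/3 = 17/3.
By the law of total expectation,
E[W] = (1/2)·(2) + (1/2)·(17/3) = 23/6.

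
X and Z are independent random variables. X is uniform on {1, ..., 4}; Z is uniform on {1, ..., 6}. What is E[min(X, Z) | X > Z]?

P(X > Z) = 1/4.
Summing min(X,Z)·P(x,y) over outcomes with X > Z gives 5/12.
E[min(X, Z) | X > Z] = (5/12) / (1/4) = 5/3.

5/3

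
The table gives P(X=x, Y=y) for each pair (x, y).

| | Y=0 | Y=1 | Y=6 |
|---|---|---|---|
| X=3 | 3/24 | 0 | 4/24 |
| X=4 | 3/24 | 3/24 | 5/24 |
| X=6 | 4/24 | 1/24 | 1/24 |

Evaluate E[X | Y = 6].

P(Y = 6) = 5/12.
Σ X·P over the event = 3·(4/24) + 4·(5/24) + 6·(1/24) = 19/12.
E[X | Y = 6] = (19/12) / (5/12) = 19/5.

19/5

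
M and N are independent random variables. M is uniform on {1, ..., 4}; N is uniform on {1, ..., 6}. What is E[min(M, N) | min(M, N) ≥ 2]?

41/15

P(min(M, N) ≥ 2) = 5/8.
Summing min(M,N)·P(x,y) over outcomes with min(M, N) ≥ 2 gives 41/24.
E[min(M, N) | min(M, N) ≥ 2] = (41/24) / (5/8) = 41/15.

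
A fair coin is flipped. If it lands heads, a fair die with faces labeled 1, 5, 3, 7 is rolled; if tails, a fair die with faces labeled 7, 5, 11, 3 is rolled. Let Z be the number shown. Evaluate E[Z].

21/4

E[Z | heads] = (1+5+3+7)/4 = 4.
E[Z | tails] = (7+5+11+3)/4 = 13/2.
By the law of total expectation,
E[Z] = (1/2)·(4) + (1/2)·(13/2) = 21/4.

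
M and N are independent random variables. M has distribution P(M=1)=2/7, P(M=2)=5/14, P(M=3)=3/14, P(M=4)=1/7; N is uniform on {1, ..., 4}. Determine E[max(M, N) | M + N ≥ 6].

P(M + N ≥ 6) = 17/56.
Summing max(M,N)·P(x,y) over outcomes with M + N ≥ 6 gives 65/56.
E[max(M, N) | M + N ≥ 6] = (65/56) / (17/56) = 65/17.

65/17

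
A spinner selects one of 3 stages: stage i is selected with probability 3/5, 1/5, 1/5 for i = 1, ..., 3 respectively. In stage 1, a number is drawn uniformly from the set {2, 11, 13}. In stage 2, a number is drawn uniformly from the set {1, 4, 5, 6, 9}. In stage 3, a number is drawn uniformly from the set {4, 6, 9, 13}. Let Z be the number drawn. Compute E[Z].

E[Z | stage 1] = (2+11+13)/3 = 26/3.
E[Z | stage 2] = (1+4+5+6+9)/5 = 5.
E[Z | stage 3] = (4+6+9+13)/4 = 8.
E[Z] = (3/5)·(26/3) + (1/5)·(5) + (1/5)·(8) = 39/5.

39/5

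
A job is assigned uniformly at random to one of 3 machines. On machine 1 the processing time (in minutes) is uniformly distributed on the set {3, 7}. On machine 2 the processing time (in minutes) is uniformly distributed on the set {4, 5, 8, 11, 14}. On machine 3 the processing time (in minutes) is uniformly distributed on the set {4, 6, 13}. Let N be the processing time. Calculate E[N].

E[N | machine 1] = (3+7)/2 = 5.
E[N | machine 2] = (4+5+8+11+14)/5 = 42/5.
E[N | machine 3] = (4+6+13)/3 = 23/3.
E[N] = (1/3)·(5) + (1/3)·(42/5) + (1/3)·(23/3) = 316/45.

316/45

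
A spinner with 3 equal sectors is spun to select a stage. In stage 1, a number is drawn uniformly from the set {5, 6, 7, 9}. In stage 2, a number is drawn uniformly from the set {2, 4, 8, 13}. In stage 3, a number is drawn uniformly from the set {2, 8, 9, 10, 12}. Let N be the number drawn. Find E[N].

E[N | stage 1] = (5+6+7+9)/4 = 27/4.
E[N | stage 2] = (2+4+8+13)/4 = 27/4.
E[N | stage 3] = (2+8+9+10+12)/5 = 41/5.
By the law of total expectation,
E[N] = (1/3)·(27/4) + (1/3)·(27/4) + (1/3)·(41/5) = 217/30.

217/30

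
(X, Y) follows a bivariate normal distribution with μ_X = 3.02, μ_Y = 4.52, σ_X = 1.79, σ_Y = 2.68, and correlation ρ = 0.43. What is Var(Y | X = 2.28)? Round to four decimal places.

5.8544

For a bivariate normal, Var(Y | X=x) = σ_Y²(1 − ρ²).
Var(Y | X=2.28) = (2.68)²·(1 − (0.43)²) = 7.1824·0.8151 = 5.8544.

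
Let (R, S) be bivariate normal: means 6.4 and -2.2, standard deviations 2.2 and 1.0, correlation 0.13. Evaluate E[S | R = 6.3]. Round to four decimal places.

For a bivariate normal, E[S | R=x] = μ_S + ρ·(σ_S/σ_R)·(x − μ_R).
E[S | R=6.3] = -2.2 + (0.13)·(1.0/2.2)·(6.3 − (6.4)) = -2.2 + (0.059091)·(-0.1) = -2.2059.

-2.2059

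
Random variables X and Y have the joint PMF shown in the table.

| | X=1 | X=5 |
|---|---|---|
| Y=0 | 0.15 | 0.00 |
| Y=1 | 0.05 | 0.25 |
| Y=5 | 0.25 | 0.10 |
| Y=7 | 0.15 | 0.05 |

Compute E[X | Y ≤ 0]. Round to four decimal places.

P(Y ≤ 0) = 0.15.
Σ X·P over the event = 1·(0.15) = 0.15.
E[X | Y ≤ 0] = (0.15) / (0.15) = 1.0000.

1.0000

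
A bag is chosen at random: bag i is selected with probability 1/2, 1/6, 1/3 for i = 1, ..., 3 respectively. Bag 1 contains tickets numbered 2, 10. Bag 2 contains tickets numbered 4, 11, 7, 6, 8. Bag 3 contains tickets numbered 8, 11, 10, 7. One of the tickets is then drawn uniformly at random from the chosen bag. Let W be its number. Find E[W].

36/5

E[W | bag 1] = (2+10)/2 = 6.
E[W | bag 2] = (4+11+7+6+8)/5 = 36/5.
E[W | bag 3] = (8+11+10+7)/4 = 9.
E[W] = (1/2)·(6) + (1/6)·(36/5) + (1/3)·(9) = 36/5.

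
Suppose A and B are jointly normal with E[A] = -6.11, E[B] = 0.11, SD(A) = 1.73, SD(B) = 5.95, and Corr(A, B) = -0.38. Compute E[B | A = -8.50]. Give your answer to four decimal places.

For a bivariate normal, E[B | A=x] = μ_B + ρ·(σ_B/σ_A)·(x − μ_A).
E[B | A=-8.50] = 0.11 + (-0.38)·(5.95/1.73)·(-8.50 − (-6.11)) = 0.11 + (-1.30694)·(-2.39) = 3.2336.

3.2336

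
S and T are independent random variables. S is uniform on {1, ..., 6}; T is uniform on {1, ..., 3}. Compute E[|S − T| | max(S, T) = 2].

Outcomes with max(S, T) = 2: (1,2), (2,1), (2,2), each with probability 1/18.
E[|S − T| | max(S, T) = 2] = (1 + 1 + 0) / 3 = 2/3.

2/3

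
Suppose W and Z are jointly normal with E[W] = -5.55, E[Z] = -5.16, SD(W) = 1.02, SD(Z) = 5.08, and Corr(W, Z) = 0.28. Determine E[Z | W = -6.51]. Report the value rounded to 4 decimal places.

E[Z | W=x] = μ_Z + ρ(σ_Z/σ_W)(x − μ_W) for jointly normal variables.
E[Z | W=-6.51] = -5.16 + (0.28)·(5.08/1.02)·(-6.51 − (-5.55)) = -5.16 + (1.3945)·(-0.96) = -6.4987.

-6.4987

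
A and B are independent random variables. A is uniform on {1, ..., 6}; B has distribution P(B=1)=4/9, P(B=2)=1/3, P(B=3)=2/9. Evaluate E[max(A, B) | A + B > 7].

40/7

P(A + B > 7) = 7/54.
Summing max(A,B)·P(x,y) over outcomes with A + B > 7 gives 20/27.
E[max(A, B) | A + B > 7] = (20/27) / (7/54) = 40/7.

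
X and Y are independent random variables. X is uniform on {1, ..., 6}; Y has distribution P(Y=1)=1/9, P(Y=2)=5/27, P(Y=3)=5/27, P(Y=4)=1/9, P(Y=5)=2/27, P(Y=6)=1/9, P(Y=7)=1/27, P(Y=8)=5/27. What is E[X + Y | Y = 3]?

13/2

P(Y = 3) = 5/27.
Summing (X+Y)·P(x,y) over outcomes with Y = 3 gives 65/54.
E[X + Y | Y = 3] = (65/54) / (5/27) = 13/2.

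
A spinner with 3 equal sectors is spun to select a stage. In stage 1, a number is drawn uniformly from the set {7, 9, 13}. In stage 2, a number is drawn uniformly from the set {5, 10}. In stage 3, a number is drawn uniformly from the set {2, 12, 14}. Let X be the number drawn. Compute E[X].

E[X | stage 1] = (7+9+13)/3 = 29/3.
E[X | stage 2] = (5+10)/2 = 15/2.
E[X | stage 3] = (2+12+14)/3 = 28/3.
E[X] = (1/3)·(29/3) + (1/3)·(15/2) + (1/3)·(28/3) = 53/6.

53/6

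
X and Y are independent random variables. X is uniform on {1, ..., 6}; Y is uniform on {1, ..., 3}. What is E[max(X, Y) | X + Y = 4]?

8/3

Outcomes with X + Y = 4: (1,3), (2,2), (3,1), each with probability 1/18.
E[max(X, Y) | X + Y = 4] = (3 + 2 + 3) / 3 = 8/3.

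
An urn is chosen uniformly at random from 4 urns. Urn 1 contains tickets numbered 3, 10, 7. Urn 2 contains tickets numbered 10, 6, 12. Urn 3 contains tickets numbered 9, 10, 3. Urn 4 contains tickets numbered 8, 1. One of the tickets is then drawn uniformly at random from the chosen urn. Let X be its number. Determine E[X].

E[X | urn 1] = (3+10+7)/3 = 20/3.
E[X | urn 2] = (10+6+12)/3 = 28/3.
E[X | urn 3] = (9+10+3)/3 = 22/3.
E[X | urn 4] = (8+1)/2 = 9/2.
E[X] = (1/4)·(20/3) + (1/4)·(28/3) + (1/4)·(22/3) + (1/4)·(9/2) = 167/24.

167/24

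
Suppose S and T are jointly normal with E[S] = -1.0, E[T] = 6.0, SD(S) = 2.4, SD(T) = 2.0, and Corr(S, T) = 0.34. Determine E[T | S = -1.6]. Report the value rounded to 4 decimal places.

5.8300

E[T | S=x] = μ_T + ρ(σ_T/σ_S)(x − μ_S) for jointly normal variables.
E[T | S=-1.6] = 6.0 + (0.34)·(2.0/2.4)·(-1.6 − (-1.0)) = 6.0 + (0.28333)·(-0.6) = 5.8300.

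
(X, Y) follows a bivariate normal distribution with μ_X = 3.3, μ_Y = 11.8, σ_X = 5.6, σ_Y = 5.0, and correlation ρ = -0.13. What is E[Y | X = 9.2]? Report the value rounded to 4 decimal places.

11.1152

For a bivariate normal, E[Y | X=x] = μ_Y + ρ·(σ_Y/σ_X)·(x − μ_X).
E[Y | X=9.2] = 11.8 + (-0.13)·(5.0/5.6)·(9.2 − (3.3)) = 11.8 + (-0.11607)·(5.9) = 11.1152.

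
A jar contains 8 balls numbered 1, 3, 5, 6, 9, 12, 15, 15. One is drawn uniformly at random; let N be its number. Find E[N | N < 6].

P(N < 6) = 3/8.
Σ over the event: 1·1/8 + 3·1/8 + 5·1/8 = 9/8.
E[N | N < 6] = (9/8) / (3/8) = 3.

3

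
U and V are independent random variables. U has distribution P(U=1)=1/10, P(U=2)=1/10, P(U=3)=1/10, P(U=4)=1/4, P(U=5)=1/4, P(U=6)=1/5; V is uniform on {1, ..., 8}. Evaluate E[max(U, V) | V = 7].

P(V = 7) = 1/8.
Summing max(U,V)·P(x,y) over outcomes with V = 7 gives 7/8.
E[max(U, V) | V = 7] = (7/8) / (1/8) = 7.

7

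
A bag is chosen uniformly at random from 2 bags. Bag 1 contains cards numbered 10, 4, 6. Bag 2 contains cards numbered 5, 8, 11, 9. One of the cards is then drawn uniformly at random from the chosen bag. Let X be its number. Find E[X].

179/24

E[X | bag 1] = (10+4+6)/3 = 20/3.
E[X | bag 2] = (5+8+11+9)/4 = 33/4.
By the law of total expectation,
E[X] = (1/2)·(20/3) + (1/2)·(33/4) = 179/24.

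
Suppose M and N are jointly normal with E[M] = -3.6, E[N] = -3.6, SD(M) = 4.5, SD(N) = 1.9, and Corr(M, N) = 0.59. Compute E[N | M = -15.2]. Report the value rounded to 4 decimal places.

For a bivariate normal, E[N | M=x] = μ_N + ρ·(σ_N/σ_M)·(x − μ_M).
E[N | M=-15.2] = -3.6 + (0.59)·(1.9/4.5)·(-15.2 − (-3.6)) = -3.6 + (0.24911)·(-11.6) = -6.4897.

-6.4897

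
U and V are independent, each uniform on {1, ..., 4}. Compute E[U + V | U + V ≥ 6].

P(U + V ≥ 6) = 3/8.
Summing (U+V)·P(x,y) over outcomes with U + V ≥ 6 gives 5/2.
E[U + V | U + V ≥ 6] = (5/2) / (3/8) = 20/3.

20/3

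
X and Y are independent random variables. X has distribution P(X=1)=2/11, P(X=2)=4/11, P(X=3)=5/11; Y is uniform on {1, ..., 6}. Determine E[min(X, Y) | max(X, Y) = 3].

P(max(X, Y) = 3) = 7/22.
Summing min(X,Y)·P(x,y) over outcomes with max(X, Y) = 3 gives 20/33.
E[min(X, Y) | max(X, Y) = 3] = (20/33) / (7/22) = 40/21.

40/21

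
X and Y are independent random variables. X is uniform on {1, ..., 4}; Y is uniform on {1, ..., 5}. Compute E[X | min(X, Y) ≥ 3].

7/2

Outcomes with min(X, Y) ≥ 3: (3,3), (3,4), (3,5), (4,3), (4,4), (4,5), each with probability 1/20.
E[X | min(X, Y) ≥ 3] = (3 + 3 + 3 + 4 + 4 + 4) / 6 = 7/2.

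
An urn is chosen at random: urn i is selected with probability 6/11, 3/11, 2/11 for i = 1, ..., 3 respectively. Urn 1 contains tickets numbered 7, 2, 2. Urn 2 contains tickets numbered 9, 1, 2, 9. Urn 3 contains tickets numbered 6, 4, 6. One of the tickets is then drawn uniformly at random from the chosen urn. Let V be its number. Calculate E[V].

581/132

E[V | urn 1] = (7+2+2)/3 = 11/3.
E[V | urn 2] = (9+1+2+9)/4 = 21/4.
E[V | urn 3] = (6+4+6)/3 = 16/3.
By the law of total expectation,
E[V] = (6/11)·(11/3) + (3/11)·(21/4) + (2/11)·(16/3) = 581/132.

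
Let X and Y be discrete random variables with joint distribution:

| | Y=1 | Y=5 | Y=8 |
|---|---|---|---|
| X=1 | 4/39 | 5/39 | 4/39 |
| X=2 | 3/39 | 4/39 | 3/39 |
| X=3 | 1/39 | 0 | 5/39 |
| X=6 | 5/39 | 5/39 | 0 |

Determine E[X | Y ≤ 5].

P(Y ≤ 5) = 9/13.
Σ X·P over the event = 1·(4/39) + 1·(5/39) + 2·(3/39) + 2·(4/39) + 3·(1/39) + 6·(5/39) + 6·(5/39) = 86/39.
E[X | Y ≤ 5] = (86/39) / (9/13) = 86/27.

86/27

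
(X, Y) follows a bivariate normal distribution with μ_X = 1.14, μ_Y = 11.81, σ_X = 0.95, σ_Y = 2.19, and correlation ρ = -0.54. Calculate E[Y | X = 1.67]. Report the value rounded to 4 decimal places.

For a bivariate normal, E[Y | X=x] = μ_Y + ρ·(σ_Y/σ_X)·(x − μ_X).
E[Y | X=1.67] = 11.81 + (-0.54)·(2.19/0.95)·(1.67 − (1.14)) = 11.81 + (-1.24484)·(0.53) = 11.1502.

11.1502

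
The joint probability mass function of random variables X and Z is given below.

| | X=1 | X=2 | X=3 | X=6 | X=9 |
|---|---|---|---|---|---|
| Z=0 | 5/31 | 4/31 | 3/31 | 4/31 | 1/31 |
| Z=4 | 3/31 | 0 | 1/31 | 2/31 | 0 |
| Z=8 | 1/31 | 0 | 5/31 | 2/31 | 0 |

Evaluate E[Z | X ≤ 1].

P(X ≤ 1) = 9/31.
Σ Z·P over the event = 0·(5/31) + 4·(3/31) + 8·(1/31) = 20/31.
E[Z | X ≤ 1] = (20/31) / (9/31) = 20/9.

20/9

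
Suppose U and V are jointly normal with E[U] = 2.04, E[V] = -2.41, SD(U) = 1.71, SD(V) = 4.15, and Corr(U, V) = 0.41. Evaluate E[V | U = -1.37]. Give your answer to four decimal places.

-5.8030

E[V | U=x] = μ_V + ρ(σ_V/σ_U)(x − μ_U) for jointly normal variables.
E[V | U=-1.37] = -2.41 + (0.41)·(4.15/1.71)·(-1.37 − (2.04)) = -2.41 + (0.995029)·(-3.41) = -5.8030.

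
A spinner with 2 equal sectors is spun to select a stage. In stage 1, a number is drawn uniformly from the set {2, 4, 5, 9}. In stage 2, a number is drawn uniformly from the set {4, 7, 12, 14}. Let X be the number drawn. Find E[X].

57/8

E[X | stage 1] = (2+4+5+9)/4 = 5.
E[X | stage 2] = (4+7+12+14)/4 = 37/4.
E[X] = (1/2)·(5) + (1/2)·(37/4) = 57/8.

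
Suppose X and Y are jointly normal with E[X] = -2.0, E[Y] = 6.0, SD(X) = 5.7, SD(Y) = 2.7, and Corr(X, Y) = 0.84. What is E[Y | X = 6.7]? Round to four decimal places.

9.4617

The regression of Y on X has slope ρ·σ_Y/σ_X and passes through (μ_X, μ_Y).
E[Y | X=6.7] = 6.0 + (0.84)·(2.7/5.7)·(6.7 − (-2.0)) = 6.0 + (0.397895)·(8.7) = 9.4617.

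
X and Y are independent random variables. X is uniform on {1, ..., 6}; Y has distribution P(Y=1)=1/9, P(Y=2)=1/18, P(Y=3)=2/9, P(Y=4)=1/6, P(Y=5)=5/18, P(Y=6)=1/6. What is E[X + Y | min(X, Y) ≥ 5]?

87/8

P(min(X, Y) ≥ 5) = 4/27.
Summing (X+Y)·P(x,y) over outcomes with min(X, Y) ≥ 5 gives 29/18.
E[X + Y | min(X, Y) ≥ 5] = (29/18) / (4/27) = 87/8.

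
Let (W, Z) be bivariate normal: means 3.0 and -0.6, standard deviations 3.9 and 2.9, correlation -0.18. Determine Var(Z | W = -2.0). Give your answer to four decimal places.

8.1375

The conditional variance in a bivariate normal is σ_Z²(1 − ρ²), independent of x.
Var(Z | W=-2.0) = (2.9)²·(1 − (-0.18)²) = 8.41·0.9676 = 8.1375.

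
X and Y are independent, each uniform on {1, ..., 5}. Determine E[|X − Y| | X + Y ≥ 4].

P(X + Y ≥ 4) = 22/25.
Summing |X−Y|·P(x,y) over outcomes with X + Y ≥ 4 gives 38/25.
E[|X − Y| | X + Y ≥ 4] = (38/25) / (22/25) = 19/11.

19/11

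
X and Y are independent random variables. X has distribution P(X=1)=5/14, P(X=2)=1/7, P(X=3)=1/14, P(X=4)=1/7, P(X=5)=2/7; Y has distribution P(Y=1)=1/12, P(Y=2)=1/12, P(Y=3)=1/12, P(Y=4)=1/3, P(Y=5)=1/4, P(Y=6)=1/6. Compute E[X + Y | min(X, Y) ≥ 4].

P(min(X, Y) ≥ 4) = 9/28.
Summing (X+Y)·P(x,y) over outcomes with min(X, Y) ≥ 4 gives 85/28.
E[X + Y | min(X, Y) ≥ 4] = (85/28) / (9/28) = 85/9.

85/9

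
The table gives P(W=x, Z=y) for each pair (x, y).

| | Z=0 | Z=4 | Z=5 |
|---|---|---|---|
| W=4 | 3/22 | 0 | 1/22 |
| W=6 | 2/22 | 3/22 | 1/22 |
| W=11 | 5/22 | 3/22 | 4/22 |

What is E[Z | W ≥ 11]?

P(W ≥ 11) = 6/11.
Σ Z·P over the event = 0·(5/22) + 4·(3/22) + 5·(4/22) = 16/11.
E[Z | W ≥ 11] = (16/11) / (6/11) = 8/3.

8/3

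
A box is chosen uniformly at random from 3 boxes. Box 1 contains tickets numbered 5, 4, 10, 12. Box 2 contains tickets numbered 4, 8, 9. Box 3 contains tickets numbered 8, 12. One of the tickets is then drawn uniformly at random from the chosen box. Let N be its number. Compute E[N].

33/4

E[N | box 1] = (5+4+10+12)/4 = 31/4.
E[N | box 2] = (4+8+9)/3 = 7.
E[N | box 3] = (8+12)/2 = 10.
By the law of total expectation,
E[N] = (1/3)·(31/4) + (1/3)·(7) + (1/3)·(10) = 33/4.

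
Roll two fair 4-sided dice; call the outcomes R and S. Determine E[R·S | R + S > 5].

65/6

Outcomes with R + S > 5: (2,4), (3,3), (3,4), (4,2), (4,3), (4,4), each with probability 1/16.
E[R·S | R + S > 5] = (8 + 9 + 12 + 8 + 12 + 16) / 6 = 65/6.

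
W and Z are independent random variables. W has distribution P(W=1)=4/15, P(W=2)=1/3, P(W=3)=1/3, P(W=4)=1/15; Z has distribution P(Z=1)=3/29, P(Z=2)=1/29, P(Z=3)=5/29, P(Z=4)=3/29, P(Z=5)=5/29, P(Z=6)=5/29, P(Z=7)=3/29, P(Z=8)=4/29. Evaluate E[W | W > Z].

P(W > Z) = 44/435.
Summing W·P(x,y) over outcomes with W > Z gives 42/145.
E[W | W > Z] = (42/145) / (44/435) = 63/22.

63/22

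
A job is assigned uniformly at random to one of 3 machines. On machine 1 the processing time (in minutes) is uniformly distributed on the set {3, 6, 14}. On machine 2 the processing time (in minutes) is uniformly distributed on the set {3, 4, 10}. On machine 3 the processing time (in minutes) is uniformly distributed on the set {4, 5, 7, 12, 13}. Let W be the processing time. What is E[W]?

E[W | machine 1] = (3+6+14)/3 = 23/3.
E[W | machine 2] = (3+4+10)/3 = 17/3.
E[W | machine 3] = (4+5+7+12+13)/5 = 41/5.
By the law of total expectation,
E[W] = (1/3)·(23/3) + (1/3)·(17/3) + (1/3)·(41/5) = 323/45.

323/45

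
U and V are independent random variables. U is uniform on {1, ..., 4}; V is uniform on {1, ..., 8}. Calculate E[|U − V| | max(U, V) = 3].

P(max(U, V) = 3) = 5/32.
Summing |U−V|·P(x,y) over outcomes with max(U, V) = 3 gives 3/16.
E[|U − V| | max(U, V) = 3] = (3/16) / (5/32) = 6/5.

6/5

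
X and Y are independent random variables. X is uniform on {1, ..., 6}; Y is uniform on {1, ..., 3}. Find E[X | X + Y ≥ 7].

Outcomes with X + Y ≥ 7: (4,3), (5,2), (5,3), (6,1), (6,2), (6,3), each with probability 1/18.
E[X | X + Y ≥ 7] = (4 + 5 + 5 + 6 + 6 + 6) / 6 = 16/3.

16/3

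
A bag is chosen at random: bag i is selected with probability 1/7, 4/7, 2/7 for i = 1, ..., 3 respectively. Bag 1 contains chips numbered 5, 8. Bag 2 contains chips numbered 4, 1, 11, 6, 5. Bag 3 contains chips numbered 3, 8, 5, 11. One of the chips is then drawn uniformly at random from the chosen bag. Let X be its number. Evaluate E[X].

208/35

E[X | bag 1] = (5+8)/2 = 13/2.
E[X | bag 2] = (4+1+11+6+5)/5 = 27/5.
E[X | bag 3] = (3+8+5+11)/4 = 27/4.
By the law of total expectation,
E[X] = (1/7)·(13/2) + (4/7)·(27/5) + (2/7)·(27/4) = 208/35.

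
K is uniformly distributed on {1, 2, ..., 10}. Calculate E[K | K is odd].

Given K is odd, K is equally likely to be any of {1, 3, 5, 7, 9}.
E[K | K is odd] = (1 + 3 + 5 + 7 + 9) / 5 = 5.

5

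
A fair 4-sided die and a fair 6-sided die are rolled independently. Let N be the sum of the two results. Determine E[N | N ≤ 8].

116/21

P(N ≤ 8) = 7/8.
Σ over the event: 2·1/24 + 3·1/12 + 4·1/8 + 5·1/6 + 6·1/6 + 7·1/6 + 8·1/8 = 29/6.
E[N | N ≤ 8] = (29/6) / (7/8) = 116/21.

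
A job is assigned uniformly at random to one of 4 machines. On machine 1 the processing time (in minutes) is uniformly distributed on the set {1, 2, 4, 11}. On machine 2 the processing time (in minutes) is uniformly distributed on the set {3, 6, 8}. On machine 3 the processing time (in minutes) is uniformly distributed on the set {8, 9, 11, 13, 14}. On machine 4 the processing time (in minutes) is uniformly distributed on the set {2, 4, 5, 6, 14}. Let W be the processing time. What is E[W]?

E[W | machine 1] = (1+2+4+11)/4 = 9/2.
E[W | machine 2] = (3+6+8)/3 = 17/3.
E[W | machine 3] = (8+9+11+13+14)/5 = 11.
E[W | machine 4] = (2+4+5+6+14)/5 = 31/5.
By the law of total expectation,
E[W] = (1/4)·(9/2) + (1/4)·(17/3) + (1/4)·(11) + (1/4)·(31/5) = 821/120.

821/120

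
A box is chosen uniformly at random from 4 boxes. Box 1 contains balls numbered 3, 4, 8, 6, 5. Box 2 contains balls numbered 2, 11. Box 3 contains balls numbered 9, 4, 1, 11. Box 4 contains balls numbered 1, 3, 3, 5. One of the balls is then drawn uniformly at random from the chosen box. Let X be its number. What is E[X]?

419/80

E[X | box 1] = (3+4+8+6+5)/5 = 26/5.
E[X | box 2] = (2+11)/2 = 13/2.
E[X | box 3] = (9+4+1+11)/4 = 25/4.
E[X | box 4] = (1+3+3+5)/4 = 3.
E[X] = (1/4)·(26/5) + (1/4)·(13/2) + (1/4)·(25/4) + (1/4)·(3) = 419/80.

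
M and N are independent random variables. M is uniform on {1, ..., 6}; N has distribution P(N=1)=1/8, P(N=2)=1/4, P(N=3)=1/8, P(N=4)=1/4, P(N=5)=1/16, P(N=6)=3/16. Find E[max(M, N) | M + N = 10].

P(M + N = 10) = 1/12.
Summing max(M,N)·P(x,y) over outcomes with M + N = 10 gives 47/96.
E[max(M, N) | M + N = 10] = (47/96) / (1/12) = 47/8.

47/8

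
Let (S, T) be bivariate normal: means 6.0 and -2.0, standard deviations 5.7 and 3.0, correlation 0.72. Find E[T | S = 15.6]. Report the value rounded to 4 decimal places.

1.6379

For a bivariate normal, E[T | S=x] = μ_T + ρ·(σ_T/σ_S)·(x − μ_S).
E[T | S=15.6] = -2.0 + (0.72)·(3.0/5.7)·(15.6 − (6.0)) = -2.0 + (0.37895)·(9.6) = 1.6379.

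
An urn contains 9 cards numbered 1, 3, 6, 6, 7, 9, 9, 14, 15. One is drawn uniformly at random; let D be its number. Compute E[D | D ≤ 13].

41/7

P(D ≤ 13) = 7/9.
Σ over the event: 1·1/9 + 3·1/9 + 6·2/9 + 7·1/9 + 9·2/9 = 41/9.
E[D | D ≤ 13] = (41/9) / (7/9) = 41/7.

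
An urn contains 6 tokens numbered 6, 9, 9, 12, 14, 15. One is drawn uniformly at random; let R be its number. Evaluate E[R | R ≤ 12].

9

P(R ≤ 12) = 2/3.
Σ over the event: 6·1/6 + 9·1/3 + 12·1/6 = 6.
E[R | R ≤ 12] = (6) / (2/3) = 9.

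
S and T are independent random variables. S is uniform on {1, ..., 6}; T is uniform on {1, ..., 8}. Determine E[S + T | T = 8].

Outcomes with T = 8: (1,8), (2,8), (3,8), (4,8), (5,8), (6,8), each with probability 1/48.
E[S + T | T = 8] = (9 + 10 + 11 + 12 + 13 + 14) / 6 = 23/2.

23/2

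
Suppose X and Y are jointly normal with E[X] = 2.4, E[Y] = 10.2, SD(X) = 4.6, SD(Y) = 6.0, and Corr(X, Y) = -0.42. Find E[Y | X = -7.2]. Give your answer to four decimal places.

For a bivariate normal, E[Y | X=x] = μ_Y + ρ·(σ_Y/σ_X)·(x − μ_X).
E[Y | X=-7.2] = 10.2 + (-0.42)·(6.0/4.6)·(-7.2 − (2.4)) = 10.2 + (-0.547826)·(-9.6) = 15.4591.

15.4591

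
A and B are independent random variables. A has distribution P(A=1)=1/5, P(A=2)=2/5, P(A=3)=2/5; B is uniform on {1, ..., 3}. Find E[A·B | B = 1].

P(B = 1) = 1/3.
Summing AB·P(x,y) over outcomes with B = 1 gives 11/15.
E[A·B | B = 1] = (11/15) / (1/3) = 11/5.

11/5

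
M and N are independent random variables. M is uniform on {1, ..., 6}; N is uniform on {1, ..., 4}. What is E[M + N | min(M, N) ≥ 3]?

8

Outcomes with min(M, N) ≥ 3: (3,3), (3,4), (4,3), (4,4), (5,3), (5,4), (6,3), (6,4), each with probability 1/24.
E[M + N | min(M, N) ≥ 3] = (6 + 7 + 7 + 8 + 8 + 9 + 9 + 10) / 8 = 8.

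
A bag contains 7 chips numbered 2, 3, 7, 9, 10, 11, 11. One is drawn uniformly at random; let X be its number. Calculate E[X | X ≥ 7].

48/5

P(X ≥ 7) = 5/7.
Σ over the event: 7·1/7 + 9·1/7 + 10·1/7 + 11·2/7 = 48/7.
E[X | X ≥ 7] = (48/7) / (5/7) = 48/5.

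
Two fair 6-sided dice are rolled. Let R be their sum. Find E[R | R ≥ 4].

244/33

P(R ≥ 4) = 11/12.
E[R | R ≥ 4] = (61/9) / (11/12) = 244/33.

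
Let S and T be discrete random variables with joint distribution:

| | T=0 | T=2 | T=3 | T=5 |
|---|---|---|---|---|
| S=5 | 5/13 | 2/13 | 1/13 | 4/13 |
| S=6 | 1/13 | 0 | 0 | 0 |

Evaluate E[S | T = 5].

5

P(T = 5) = 4/13.
Σ S·P over the event = 5·(4/13) = 20/13.
E[S | T = 5] = (20/13) / (4/13) = 5.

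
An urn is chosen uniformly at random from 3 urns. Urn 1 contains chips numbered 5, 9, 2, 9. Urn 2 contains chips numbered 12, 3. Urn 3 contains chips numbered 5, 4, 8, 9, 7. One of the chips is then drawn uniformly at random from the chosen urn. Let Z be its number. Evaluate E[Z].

407/60

E[Z | urn 1] = (5+9+2+9)/4 = 25/4.
E[Z | urn 2] = (12+3)/2 = 15/2.
E[Z | urn 3] = (5+4+8+9+7)/5 = 33/5.
E[Z] = (1/3)·(25/4) + (1/3)·(15/2) + (1/3)·(33/5) = 407/60.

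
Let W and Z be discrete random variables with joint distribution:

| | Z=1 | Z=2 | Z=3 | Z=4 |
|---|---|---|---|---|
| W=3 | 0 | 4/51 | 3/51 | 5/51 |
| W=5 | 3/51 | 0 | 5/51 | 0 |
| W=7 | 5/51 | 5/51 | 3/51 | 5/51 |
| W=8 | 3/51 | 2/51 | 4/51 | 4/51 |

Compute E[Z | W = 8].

P(W = 8) = 13/51.
Σ Z·P over the event = 1·(3/51) + 2·(2/51) + 3·(4/51) + 4·(4/51) = 35/51.
E[Z | W = 8] = (35/51) / (13/51) = 35/13.

35/13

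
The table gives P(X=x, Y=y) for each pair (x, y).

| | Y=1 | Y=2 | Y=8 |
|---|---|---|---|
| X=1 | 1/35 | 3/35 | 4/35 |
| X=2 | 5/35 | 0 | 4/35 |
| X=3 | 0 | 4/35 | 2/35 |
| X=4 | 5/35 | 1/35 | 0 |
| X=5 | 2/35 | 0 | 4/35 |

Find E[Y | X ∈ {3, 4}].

31/12

P(X ∈ {3, 4}) = 12/35.
Σ Y·P over the event = 2·(4/35) + 8·(2/35) + 1·(5/35) + 2·(1/35) = 31/35.
E[Y | X ∈ {3, 4}] = (31/35) / (12/35) = 31/12.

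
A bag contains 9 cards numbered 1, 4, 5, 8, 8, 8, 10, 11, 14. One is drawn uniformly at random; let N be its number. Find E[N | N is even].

P(N is even) = 2/3.
Σ over the event: 4·1/9 + 8·1/3 + 10·1/9 + 14·1/9 = 52/9.
E[N | N is even] = (52/9) / (2/3) = 26/3.

26/3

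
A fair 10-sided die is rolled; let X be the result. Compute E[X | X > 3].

7

Given X > 3, X is equally likely to be any of {4, 5, 6, 7, 8, 9, 10}.
E[X | X > 3] = (4 + 5 + 6 + 7 + 8 + 9 + 10) / 7 = 7.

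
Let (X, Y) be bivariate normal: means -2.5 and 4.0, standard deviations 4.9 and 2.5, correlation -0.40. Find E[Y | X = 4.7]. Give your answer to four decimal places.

For a bivariate normal, E[Y | X=x] = μ_Y + ρ·(σ_Y/σ_X)·(x − μ_X).
E[Y | X=4.7] = 4.0 + (-0.40)·(2.5/4.9)·(4.7 − (-2.5)) = 4.0 + (-0.20408)·(7.2) = 2.5306.

2.5306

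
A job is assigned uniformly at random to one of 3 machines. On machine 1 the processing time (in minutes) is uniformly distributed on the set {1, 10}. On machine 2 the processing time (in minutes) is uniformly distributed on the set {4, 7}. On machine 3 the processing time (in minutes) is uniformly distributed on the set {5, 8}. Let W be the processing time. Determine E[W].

35/6

E[W | machine 1] = (1+10)/2 = 11/2.
E[W | machine 2] = (4+7)/2 = 11/2.
E[W | machine 3] = (5+8)/2 = 13/2.
E[W] = (1/3)·(11/2) + (1/3)·(11/2) + (1/3)·(13/2) = 35/6.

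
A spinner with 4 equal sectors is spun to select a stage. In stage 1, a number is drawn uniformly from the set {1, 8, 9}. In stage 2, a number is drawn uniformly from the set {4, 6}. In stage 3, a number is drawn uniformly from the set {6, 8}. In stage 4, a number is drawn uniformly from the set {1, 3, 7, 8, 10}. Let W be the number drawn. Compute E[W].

E[W | stage 1] = (1+8+9)/3 = 6.
E[W | stage 2] = (4+6)/2 = 5.
E[W | stage 3] = (6+8)/2 = 7.
E[W | stage 4] = (1+3+7+8+10)/5 = 29/5.
By the law of total expectation,
E[W] = (1/4)·(6) + (1/4)·(5) + (1/4)·(7) + (1/4)·(29/5) = 119/20.

119/20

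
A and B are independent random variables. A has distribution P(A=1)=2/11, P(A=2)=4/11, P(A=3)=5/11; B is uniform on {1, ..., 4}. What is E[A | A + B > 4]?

63/25

P(A + B > 4) = 25/44.
Summing A·P(x,y) over outcomes with A + B > 4 gives 63/44.
E[A | A + B > 4] = (63/44) / (25/44) = 63/25.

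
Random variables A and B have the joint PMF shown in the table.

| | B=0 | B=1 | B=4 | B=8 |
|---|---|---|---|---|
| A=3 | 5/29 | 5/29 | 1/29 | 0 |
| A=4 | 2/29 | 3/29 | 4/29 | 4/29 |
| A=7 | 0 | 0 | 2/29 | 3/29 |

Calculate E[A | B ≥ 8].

P(B ≥ 8) = 7/29.
Σ A·P over the event = 4·(4/29) + 7·(3/29) = 37/29.
E[A | B ≥ 8] = (37/29) / (7/29) = 37/7.

37/7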